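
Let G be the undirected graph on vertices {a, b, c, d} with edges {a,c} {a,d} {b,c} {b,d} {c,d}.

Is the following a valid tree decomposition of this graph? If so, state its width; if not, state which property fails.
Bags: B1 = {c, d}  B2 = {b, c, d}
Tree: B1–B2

No — vertex a appears in no bag.

A tree decomposition must satisfy three properties: every vertex lies in some bag; for every edge, both endpoints lie together in some bag; and for every vertex, the bags containing it form a connected subtree. Here vertex a appears in no bag, so the decomposition is invalid.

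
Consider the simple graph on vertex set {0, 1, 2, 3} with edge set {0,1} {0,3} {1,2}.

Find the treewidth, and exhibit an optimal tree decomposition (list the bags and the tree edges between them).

The largest bag has 2 vertices, giving width 1; this decomposition certifies tw(G) ≤ 1. Any graph with an edge has treewidth ≥ 1, and G has the edge 2–1. Combining the bounds, tw(G) = 1.

Treewidth 1.
One such decomposition:
Bags: B1 = {1, 2}  B2 = {0, 1}  B3 = {0, 3}
Tree: B1–B2, B2–B3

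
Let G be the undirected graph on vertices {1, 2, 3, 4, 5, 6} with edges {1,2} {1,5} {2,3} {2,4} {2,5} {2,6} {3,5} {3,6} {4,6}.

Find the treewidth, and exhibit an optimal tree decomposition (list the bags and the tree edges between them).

Treewidth 2.
Bags: B1 = {2, 3, 5}  B2 = {1, 2, 5}  B3 = {2, 3, 6}  B4 = {2, 4, 6}
Tree: B1–B2, B1–B3, B3–B4

Every bag has size at most 3, so the width is 3 − 1 = 2 and tw(G) ≤ 2. For the lower bound, the 3 vertices {1, 2, 5} are pairwise adjacent, and any tree decomposition puts a clique entirely inside one bag — forcing width ≥ 2. The upper and lower bounds meet at 2, so that is the treewidth.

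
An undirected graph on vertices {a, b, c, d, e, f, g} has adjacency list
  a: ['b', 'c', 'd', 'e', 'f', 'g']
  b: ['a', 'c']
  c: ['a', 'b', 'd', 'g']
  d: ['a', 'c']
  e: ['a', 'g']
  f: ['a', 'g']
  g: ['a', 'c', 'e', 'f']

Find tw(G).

2

A width-2 tree decomposition is:
Bags: B1 = {a, c, d}  B2 = {a, b, c}  B3 = {a, c, g}  B4 = {a, e, g}  B5 = {a, f, g}
Tree: B1–B2, B1–B3, B3–B4, B4–B5
Every bag has size at most 3, so the width is 3 − 1 = 2 and tw(G) ≤ 2. Conversely, {a, c, d} is a clique of size 3, and the vertices of any clique must share a bag in every tree decomposition; so some bag has ≥ 3 vertices and tw(G) ≥ 2. Therefore the treewidth is 2.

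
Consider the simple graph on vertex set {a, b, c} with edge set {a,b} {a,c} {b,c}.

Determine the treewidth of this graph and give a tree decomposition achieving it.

Treewidth 2.
Bags: B1 = {a, b, c}
Tree: (single bag)

A single bag containing all 3 vertices is trivially a valid decomposition of width 2. For the lower bound, the 3 vertices {a, b, c} are pairwise adjacent, and any tree decomposition puts a clique entirely inside one bag — forcing width ≥ 2. Therefore the treewidth is 2.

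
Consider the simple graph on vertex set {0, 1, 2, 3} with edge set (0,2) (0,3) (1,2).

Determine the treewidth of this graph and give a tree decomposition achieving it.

Each bag holds 2 vertices, so the decomposition has width 1, which upper-bounds the treewidth. Any graph with an edge has treewidth ≥ 1, and G has the edge 0–2. Combining the bounds, tw(G) = 1.

Treewidth 1.
Bags: B1 = {0, 2}  B2 = {1, 2}  B3 = {0, 3}
Tree: B1–B2, B1–B3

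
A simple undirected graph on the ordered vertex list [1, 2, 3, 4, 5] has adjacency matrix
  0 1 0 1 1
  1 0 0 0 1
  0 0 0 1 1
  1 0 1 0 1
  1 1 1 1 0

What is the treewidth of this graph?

A width-2 tree decomposition is:
Bags: B1 = {1, 4, 5}  B2 = {3, 4, 5}  B3 = {1, 2, 5}
Tree: B1–B2, B1–B3
Every bag has size at most 3, so the width is 3 − 1 = 2 and tw(G) ≤ 2. Conversely, {1, 2, 5} is a clique of size 3, and the vertices of any clique must share a bag in every tree decomposition; so some bag has ≥ 3 vertices and tw(G) ≥ 2. Hence tw(G) = 2 exactly.

2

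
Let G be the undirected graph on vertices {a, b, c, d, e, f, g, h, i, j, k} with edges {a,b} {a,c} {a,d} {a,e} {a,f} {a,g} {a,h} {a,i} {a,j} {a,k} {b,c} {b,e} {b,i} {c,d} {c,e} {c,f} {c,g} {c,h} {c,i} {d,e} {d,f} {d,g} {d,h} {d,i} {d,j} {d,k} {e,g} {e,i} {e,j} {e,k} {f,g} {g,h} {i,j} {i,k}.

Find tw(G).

4

A width-4 tree decomposition is:
Bags: B1 = {a, c, d, e, i}  B2 = {a, b, c, e, i}  B3 = {a, c, d, e, g}  B4 = {a, d, e, i, k}  B5 = {a, d, e, i, j}  B6 = {a, c, d, f, g}  B7 = {a, c, d, g, h}
Tree: B1–B2, B1–B3, B1–B4, B1–B5, B3–B6, B3–B7
The largest bag has 5 vertices, giving width 4; this decomposition certifies tw(G) ≤ 4. For the lower bound, the 5 vertices {a, d, e, i, j} are pairwise adjacent, and any tree decomposition puts a clique entirely inside one bag — forcing width ≥ 4. The upper and lower bounds meet at 4, so that is the treewidth.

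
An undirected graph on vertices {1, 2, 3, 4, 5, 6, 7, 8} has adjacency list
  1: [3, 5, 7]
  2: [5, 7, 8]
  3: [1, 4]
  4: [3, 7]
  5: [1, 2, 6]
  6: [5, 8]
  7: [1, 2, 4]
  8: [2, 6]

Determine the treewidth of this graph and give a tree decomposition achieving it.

Treewidth 2.
Bags: B1 = {5, 6, 8}  B2 = {2, 5, 8}  B3 = {1, 2, 5}  B4 = {1, 2, 7}  B5 = {1, 3, 7}  B6 = {3, 4, 7}
Tree: B1–B2, B2–B3, B3–B4, B4–B5, B5–B6

Each bag holds 3 vertices, so the decomposition has width 2, which upper-bounds the treewidth. The edges 6–8–2–5–6 form a cycle, so G is not a tree and its treewidth is at least 2. Therefore the treewidth is 2.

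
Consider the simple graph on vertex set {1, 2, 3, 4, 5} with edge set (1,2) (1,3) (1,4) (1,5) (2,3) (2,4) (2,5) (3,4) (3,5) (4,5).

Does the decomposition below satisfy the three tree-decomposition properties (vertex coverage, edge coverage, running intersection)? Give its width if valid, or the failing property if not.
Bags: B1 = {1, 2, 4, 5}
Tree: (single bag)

No — vertex 3 appears in no bag.

A tree decomposition must satisfy three properties: every vertex lies in some bag; for every edge, both endpoints lie together in some bag; and for every vertex, the bags containing it form a connected subtree. Here vertex 3 appears in no bag, so the decomposition is invalid.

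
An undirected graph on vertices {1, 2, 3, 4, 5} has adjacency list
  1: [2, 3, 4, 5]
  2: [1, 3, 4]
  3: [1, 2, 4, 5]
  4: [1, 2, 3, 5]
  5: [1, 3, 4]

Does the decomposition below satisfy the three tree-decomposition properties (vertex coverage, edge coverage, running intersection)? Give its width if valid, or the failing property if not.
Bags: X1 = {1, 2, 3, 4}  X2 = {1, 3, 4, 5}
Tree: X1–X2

Yes; width 3.

Checking the three conditions: (i) the bags cover all of {1, 2, 3, 4, 5}; (ii) for each edge, some bag contains both endpoints; (iii) the bags containing any fixed vertex form a subtree. All hold, so the decomposition is valid with width 4 − 1 = 3.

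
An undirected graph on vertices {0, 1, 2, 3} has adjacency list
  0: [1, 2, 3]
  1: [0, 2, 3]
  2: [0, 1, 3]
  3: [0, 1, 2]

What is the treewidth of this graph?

A width-3 tree decomposition is:
Bags: B1 = {0, 1, 2, 3}
Tree: (single bag)
A single bag containing all 4 vertices is trivially a valid decomposition of width 3. Conversely, {0, 1, 2, 3} is a clique of size 4, and the vertices of any clique must share a bag in every tree decomposition; so some bag has ≥ 4 vertices and tw(G) ≥ 3. The upper and lower bounds meet at 3, so that is the treewidth.

3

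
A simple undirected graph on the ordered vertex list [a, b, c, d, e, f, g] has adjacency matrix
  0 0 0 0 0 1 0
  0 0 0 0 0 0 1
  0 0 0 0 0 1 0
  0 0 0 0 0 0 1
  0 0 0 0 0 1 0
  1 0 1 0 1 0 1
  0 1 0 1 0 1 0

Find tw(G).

A width-1 tree decomposition is:
Bags: B1 = {e, f}  B2 = {f, g}  B3 = {c, f}  B4 = {d, g}  B5 = {b, g}  B6 = {a, f}
Tree: B1–B2, B1–B3, B2–B4, B2–B5, B1–B6
Every bag has size at most 2, so the width is 2 − 1 = 1 and tw(G) ≤ 1. Any graph with an edge has treewidth ≥ 1, and G has the edge e–f. The upper and lower bounds meet at 1, so that is the treewidth.

1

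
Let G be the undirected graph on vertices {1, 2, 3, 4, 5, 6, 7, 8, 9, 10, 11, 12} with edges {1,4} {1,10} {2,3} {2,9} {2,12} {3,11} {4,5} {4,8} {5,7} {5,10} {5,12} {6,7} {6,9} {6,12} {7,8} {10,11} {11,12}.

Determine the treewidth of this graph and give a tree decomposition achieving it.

Every bag has size at most 4, so the width is 4 − 1 = 3 and tw(G) ≤ 3. For the lower bound: the 4 vertex sets {1,4,8}, {10}, {5}, {6,7,11,12} are disjoint, each induces a connected subgraph, and every pair is joined by at least one edge of G. Contracting each set to a single vertex therefore yields K_{4} as a minor, and since treewidth is minor-monotone, tw(G) ≥ tw(K_{4}) = 3. The upper and lower bounds meet at 3, so that is the treewidth.

Treewidth 3.
One optimal decomposition is:
Bags: B1 = {1, 4, 8, 10}  B2 = {4, 5, 8, 10}  B3 = {5, 7, 8, 10}  B4 = {5, 7, 10, 11}  B5 = {5, 7, 11, 12}  B6 = {6, 7, 11, 12}  B7 = {3, 6, 11, 12}  B8 = {2, 3, 6, 12}  B9 = {2, 3, 6, 9}
Tree: B1–B2, B2–B3, B3–B4, B4–B5, B5–B6, B6–B7, B7–B8, B8–B9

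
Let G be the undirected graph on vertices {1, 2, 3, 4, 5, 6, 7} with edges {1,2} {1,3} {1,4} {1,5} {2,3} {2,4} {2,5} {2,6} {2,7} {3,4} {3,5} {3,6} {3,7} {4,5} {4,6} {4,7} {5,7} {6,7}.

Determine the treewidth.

A width-4 tree decomposition is:
Bags: B1 = {1, 2, 3, 4, 5}  B2 = {2, 3, 4, 5, 7}  B3 = {2, 3, 4, 6, 7}
Tree: B1–B2, B2–B3
Each bag holds 5 vertices, so the decomposition has width 4, which upper-bounds the treewidth. Conversely, {1, 2, 3, 4, 5} is a clique of size 5, and the vertices of any clique must share a bag in every tree decomposition; so some bag has ≥ 5 vertices and tw(G) ≥ 4. Therefore the treewidth is 4.

4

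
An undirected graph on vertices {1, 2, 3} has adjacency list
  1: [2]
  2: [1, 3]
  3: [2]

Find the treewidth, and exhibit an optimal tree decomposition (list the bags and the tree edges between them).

Treewidth 1.
One optimal decomposition is:
Bags: B1 = {1, 2}  B2 = {2, 3}
Tree: B1–B2

Each bag holds 2 vertices, so the decomposition has width 1, which upper-bounds the treewidth. Since G has at least one edge (e.g. 1–2), it is not an edgeless graph, so tw(G) ≥ 1. Therefore the treewidth is 1.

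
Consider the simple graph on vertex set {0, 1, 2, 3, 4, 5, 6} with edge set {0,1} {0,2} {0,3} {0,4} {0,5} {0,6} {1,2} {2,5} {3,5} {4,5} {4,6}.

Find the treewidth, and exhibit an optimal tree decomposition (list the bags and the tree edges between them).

Treewidth 2.
One such decomposition:
Bags: B1 = {0, 4, 5}  B2 = {0, 3, 5}  B3 = {0, 2, 5}  B4 = {0, 4, 6}  B5 = {0, 1, 2}
Tree: B1–B2, B1–B3, B1–B4, B3–B5

Every bag has size at most 3, so the width is 3 − 1 = 2 and tw(G) ≤ 2. For the lower bound, the 3 vertices {0, 1, 2} are pairwise adjacent, and any tree decomposition puts a clique entirely inside one bag — forcing width ≥ 2. The upper and lower bounds meet at 2, so that is the treewidth.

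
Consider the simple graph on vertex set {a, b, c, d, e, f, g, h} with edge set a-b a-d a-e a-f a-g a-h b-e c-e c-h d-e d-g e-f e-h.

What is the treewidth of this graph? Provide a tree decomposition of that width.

Treewidth 2.
One such decomposition:
Bags: B1 = {a, d, e}  B2 = {a, e, f}  B3 = {a, e, h}  B4 = {c, e, h}  B5 = {a, b, e}  B6 = {a, d, g}
Tree: B1–B2, B2–B3, B3–B4, B2–B5, B1–B6

Each bag holds 3 vertices, so the decomposition has width 2, which upper-bounds the treewidth. On the other hand G contains the 3-clique {c, e, h}. A clique must lie in a single bag of any decomposition, so no decomposition can have width below 2. The upper and lower bounds meet at 2, so that is the treewidth.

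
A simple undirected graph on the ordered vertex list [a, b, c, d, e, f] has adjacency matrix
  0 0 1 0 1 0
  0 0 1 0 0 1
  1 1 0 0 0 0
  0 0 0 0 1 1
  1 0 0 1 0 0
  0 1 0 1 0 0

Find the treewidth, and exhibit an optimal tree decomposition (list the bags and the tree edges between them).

Treewidth 2.
Bags: B1 = {a, d, e}  B2 = {a, d, f}  B3 = {a, b, f}  B4 = {a, b, c}
Tree: B1–B2, B2–B3, B3–B4

Each bag holds 3 vertices, so the decomposition has width 2, which upper-bounds the treewidth. For the lower bound, G contains the cycle a–e–d–f–b–c–a, so G is not a forest; only forests have treewidth ≤ 1, hence tw(G) ≥ 2. The upper and lower bounds meet at 2, so that is the treewidth.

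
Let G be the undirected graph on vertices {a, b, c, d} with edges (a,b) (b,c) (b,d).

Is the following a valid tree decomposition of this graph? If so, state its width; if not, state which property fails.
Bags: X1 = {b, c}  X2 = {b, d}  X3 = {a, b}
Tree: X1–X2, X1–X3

Yes; width 1.

Every vertex of G appears in some bag (union = {a, b, c, d}); every edge is covered by a bag; and for each vertex v the set of bags containing v is connected in the bag tree. The decomposition is therefore valid. The largest bag has 2 vertices, so the width is 1.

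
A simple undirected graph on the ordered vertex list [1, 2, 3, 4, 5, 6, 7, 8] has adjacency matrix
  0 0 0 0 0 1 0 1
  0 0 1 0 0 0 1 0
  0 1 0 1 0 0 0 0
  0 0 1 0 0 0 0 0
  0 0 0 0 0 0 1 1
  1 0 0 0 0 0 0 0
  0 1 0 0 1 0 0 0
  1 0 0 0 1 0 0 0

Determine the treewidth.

A width-1 tree decomposition is:
Bags: B1 = {3, 4}  B2 = {2, 3}  B3 = {2, 7}  B4 = {5, 7}  B5 = {5, 8}  B6 = {1, 8}  B7 = {1, 6}
Tree: B1–B2, B2–B3, B3–B4, B4–B5, B5–B6, B6–B7
Every bag has size at most 2, so the width is 2 − 1 = 1 and tw(G) ≤ 1. G has an edge, so its treewidth is at least 1. The upper and lower bounds meet at 1, so that is the treewidth.

1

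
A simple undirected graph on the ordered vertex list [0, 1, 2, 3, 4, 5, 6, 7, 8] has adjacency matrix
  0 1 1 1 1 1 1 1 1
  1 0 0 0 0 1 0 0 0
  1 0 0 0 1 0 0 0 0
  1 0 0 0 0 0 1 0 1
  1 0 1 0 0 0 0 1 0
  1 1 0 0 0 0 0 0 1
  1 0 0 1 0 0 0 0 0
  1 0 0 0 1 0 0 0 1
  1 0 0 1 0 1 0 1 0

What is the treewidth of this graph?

2

A width-2 tree decomposition is:
Bags: B1 = {0, 7, 8}  B2 = {0, 3, 8}  B3 = {0, 4, 7}  B4 = {0, 3, 6}  B5 = {0, 2, 4}  B6 = {0, 5, 8}  B7 = {0, 1, 5}
Tree: B1–B2, B1–B3, B2–B4, B3–B5, B2–B6, B6–B7
Each bag holds 3 vertices, so the decomposition has width 2, which upper-bounds the treewidth. On the other hand G contains the 3-clique {0, 1, 5}. A clique must lie in a single bag of any decomposition, so no decomposition can have width below 2. Therefore the treewidth is 2.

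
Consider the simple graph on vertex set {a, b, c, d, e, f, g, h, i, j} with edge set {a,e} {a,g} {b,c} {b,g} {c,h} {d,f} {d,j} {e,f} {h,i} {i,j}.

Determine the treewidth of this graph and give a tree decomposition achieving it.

The largest bag has 3 vertices, giving width 2; this decomposition certifies tw(G) ≤ 2. The edges e–a–g–b–c–h–i–j–d–f–e form a cycle, so G is not a tree and its treewidth is at least 2. The upper and lower bounds meet at 2, so that is the treewidth.

Treewidth 2.
One such decomposition:
Bags: B1 = {a, e, g}  B2 = {b, e, g}  B3 = {b, c, e}  B4 = {c, e, h}  B5 = {e, h, i}  B6 = {e, i, j}  B7 = {d, e, j}  B8 = {d, e, f}
Tree: B1–B2, B2–B3, B3–B4, B4–B5, B5–B6, B6–B7, B7–B8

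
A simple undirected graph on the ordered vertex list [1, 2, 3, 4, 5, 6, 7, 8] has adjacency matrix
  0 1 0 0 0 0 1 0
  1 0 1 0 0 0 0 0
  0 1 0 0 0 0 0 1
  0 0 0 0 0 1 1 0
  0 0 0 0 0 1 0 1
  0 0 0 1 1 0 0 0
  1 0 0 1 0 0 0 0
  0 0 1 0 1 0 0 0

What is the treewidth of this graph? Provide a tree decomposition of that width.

Treewidth 2.
One such decomposition:
Bags: B1 = {1, 2, 7}  B2 = {2, 4, 7}  B3 = {2, 4, 6}  B4 = {2, 5, 6}  B5 = {2, 5, 8}  B6 = {2, 3, 8}
Tree: B1–B2, B2–B3, B3–B4, B4–B5, B5–B6

Each bag holds 3 vertices, so the decomposition has width 2, which upper-bounds the treewidth. Since 2–1–7–4–6–5–8–3–2 is a cycle in G, G is not acyclic. Forests are exactly the graphs of treewidth ≤ 1, so tw(G) ≥ 2. Hence tw(G) = 2 exactly.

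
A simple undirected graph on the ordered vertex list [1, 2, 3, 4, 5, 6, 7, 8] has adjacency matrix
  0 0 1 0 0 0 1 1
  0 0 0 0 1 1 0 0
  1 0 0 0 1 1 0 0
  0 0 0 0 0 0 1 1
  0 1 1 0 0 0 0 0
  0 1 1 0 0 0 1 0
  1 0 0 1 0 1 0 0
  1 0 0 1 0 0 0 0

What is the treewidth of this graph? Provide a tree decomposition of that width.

The largest bag has 3 vertices, giving width 2; this decomposition certifies tw(G) ≤ 2. The edges 5–2–6–3–5 form a cycle, so G is not a tree and its treewidth is at least 2. Therefore the treewidth is 2.

Treewidth 2.
Bags: B1 = {2, 3, 5}  B2 = {2, 3, 6}  B3 = {1, 3, 6}  B4 = {1, 6, 7}  B5 = {1, 7, 8}  B6 = {4, 7, 8}
Tree: B1–B2, B2–B3, B3–B4, B4–B5, B5–B6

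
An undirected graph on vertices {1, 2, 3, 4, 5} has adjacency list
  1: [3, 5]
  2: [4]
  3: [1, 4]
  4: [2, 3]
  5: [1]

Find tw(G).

1

A width-1 tree decomposition is:
Bags: B1 = {1, 5}  B2 = {1, 3}  B3 = {3, 4}  B4 = {2, 4}
Tree: B1–B2, B2–B3, B3–B4
Every bag has size at most 2, so the width is 2 − 1 = 1 and tw(G) ≤ 1. Any graph with an edge has treewidth ≥ 1, and G has the edge 5–1. Therefore the treewidth is 1.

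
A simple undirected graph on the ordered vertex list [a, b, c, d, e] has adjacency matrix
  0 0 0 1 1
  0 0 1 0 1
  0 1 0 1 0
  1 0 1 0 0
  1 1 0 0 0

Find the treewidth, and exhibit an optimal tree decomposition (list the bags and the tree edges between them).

Treewidth 2.
One optimal decomposition is:
Bags: B1 = {a, d, e}  B2 = {b, d, e}  B3 = {b, c, d}
Tree: B1–B2, B2–B3

Each bag holds 3 vertices, so the decomposition has width 2, which upper-bounds the treewidth. The edges d–a–e–b–c–d form a cycle, so G is not a tree and its treewidth is at least 2. Combining the bounds, tw(G) = 2.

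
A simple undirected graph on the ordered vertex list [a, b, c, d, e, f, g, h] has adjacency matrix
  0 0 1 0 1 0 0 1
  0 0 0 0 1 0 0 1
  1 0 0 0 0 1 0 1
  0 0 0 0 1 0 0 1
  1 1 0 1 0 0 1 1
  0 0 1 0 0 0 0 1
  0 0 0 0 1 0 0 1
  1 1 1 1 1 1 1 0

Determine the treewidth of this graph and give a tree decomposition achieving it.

The largest bag has 3 vertices, giving width 2; this decomposition certifies tw(G) ≤ 2. On the other hand G contains the 3-clique {d, e, h}. A clique must lie in a single bag of any decomposition, so no decomposition can have width below 2. The upper and lower bounds meet at 2, so that is the treewidth.

Treewidth 2.
One optimal decomposition is:
Bags: B1 = {b, e, h}  B2 = {a, e, h}  B3 = {a, c, h}  B4 = {e, g, h}  B5 = {c, f, h}  B6 = {d, e, h}
Tree: B1–B2, B2–B3, B2–B4, B3–B5, B1–B6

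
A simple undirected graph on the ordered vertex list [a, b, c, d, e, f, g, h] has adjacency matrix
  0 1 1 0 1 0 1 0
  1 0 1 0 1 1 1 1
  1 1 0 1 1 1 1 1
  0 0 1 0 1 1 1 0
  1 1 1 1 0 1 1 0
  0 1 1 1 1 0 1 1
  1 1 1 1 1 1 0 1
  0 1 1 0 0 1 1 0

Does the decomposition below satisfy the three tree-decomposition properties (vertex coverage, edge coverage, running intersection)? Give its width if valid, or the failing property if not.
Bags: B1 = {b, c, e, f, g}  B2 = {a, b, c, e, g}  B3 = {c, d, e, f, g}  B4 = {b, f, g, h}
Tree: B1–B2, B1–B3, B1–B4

No — edge (c,h) lies in no bag.

A tree decomposition must satisfy three properties: every vertex lies in some bag; for every edge, both endpoints lie together in some bag; and for every vertex, the bags containing it form a connected subtree. Here edge (c,h) lies in no bag, so the decomposition is invalid.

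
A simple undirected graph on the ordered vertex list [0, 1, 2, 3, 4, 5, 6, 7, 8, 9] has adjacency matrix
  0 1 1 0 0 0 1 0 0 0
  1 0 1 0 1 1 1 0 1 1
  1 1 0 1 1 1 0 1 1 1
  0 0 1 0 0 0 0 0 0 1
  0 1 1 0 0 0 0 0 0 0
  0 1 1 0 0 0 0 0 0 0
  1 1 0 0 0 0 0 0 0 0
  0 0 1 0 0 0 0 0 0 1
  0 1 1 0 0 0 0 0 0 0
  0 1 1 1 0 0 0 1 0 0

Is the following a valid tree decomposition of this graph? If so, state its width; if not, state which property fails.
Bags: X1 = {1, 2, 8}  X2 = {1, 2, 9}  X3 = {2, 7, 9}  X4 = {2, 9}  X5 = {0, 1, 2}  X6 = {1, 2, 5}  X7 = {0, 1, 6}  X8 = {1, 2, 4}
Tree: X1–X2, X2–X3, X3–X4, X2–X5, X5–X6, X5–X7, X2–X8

A tree decomposition must satisfy three properties: every vertex lies in some bag; for every edge, both endpoints lie together in some bag; and for every vertex, the bags containing it form a connected subtree. Here vertex 3 appears in no bag, so the decomposition is invalid.

No — vertex 3 appears in no bag.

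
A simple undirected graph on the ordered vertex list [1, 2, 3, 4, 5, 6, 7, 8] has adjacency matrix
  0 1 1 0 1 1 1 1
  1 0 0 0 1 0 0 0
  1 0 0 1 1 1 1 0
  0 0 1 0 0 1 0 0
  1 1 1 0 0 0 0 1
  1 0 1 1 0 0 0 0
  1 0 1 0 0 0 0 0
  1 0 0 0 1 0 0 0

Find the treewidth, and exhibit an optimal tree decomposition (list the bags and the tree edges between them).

Each bag holds 3 vertices, so the decomposition has width 2, which upper-bounds the treewidth. On the other hand G contains the 3-clique {1, 5, 8}. A clique must lie in a single bag of any decomposition, so no decomposition can have width below 2. Combining the bounds, tw(G) = 2.

Treewidth 2.
One optimal decomposition is:
Bags: B1 = {1, 2, 5}  B2 = {1, 3, 5}  B3 = {1, 5, 8}  B4 = {1, 3, 7}  B5 = {1, 3, 6}  B6 = {3, 4, 6}
Tree: B1–B2, B2–B3, B2–B4, B4–B5, B5–B6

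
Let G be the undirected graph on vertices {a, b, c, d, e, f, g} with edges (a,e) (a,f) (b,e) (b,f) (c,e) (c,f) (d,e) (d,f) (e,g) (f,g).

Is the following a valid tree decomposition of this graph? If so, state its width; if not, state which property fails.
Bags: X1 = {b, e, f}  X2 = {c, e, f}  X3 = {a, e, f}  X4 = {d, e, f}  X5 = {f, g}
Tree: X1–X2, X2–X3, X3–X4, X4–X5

A tree decomposition must satisfy three properties: every vertex lies in some bag; for every edge, both endpoints lie together in some bag; and for every vertex, the bags containing it form a connected subtree. Here edge (e,g) lies in no bag, so the decomposition is invalid.

No — edge (e,g) lies in no bag.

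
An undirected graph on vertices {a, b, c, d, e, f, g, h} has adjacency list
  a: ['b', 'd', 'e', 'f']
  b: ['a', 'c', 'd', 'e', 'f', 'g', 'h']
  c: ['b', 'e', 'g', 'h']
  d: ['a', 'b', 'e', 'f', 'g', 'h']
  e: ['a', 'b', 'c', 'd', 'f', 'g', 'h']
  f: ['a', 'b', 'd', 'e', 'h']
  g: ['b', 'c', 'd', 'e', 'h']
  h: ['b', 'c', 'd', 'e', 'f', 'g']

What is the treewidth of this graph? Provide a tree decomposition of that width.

Every bag has size at most 5, so the width is 5 − 1 = 4 and tw(G) ≤ 4. On the other hand G contains the 5-clique {b, d, e, g, h}. A clique must lie in a single bag of any decomposition, so no decomposition can have width below 4. Therefore the treewidth is 4.

Treewidth 4.
Bags: B1 = {b, d, e, g, h}  B2 = {b, c, e, g, h}  B3 = {b, d, e, f, h}  B4 = {a, b, d, e, f}
Tree: B1–B2, B1–B3, B3–B4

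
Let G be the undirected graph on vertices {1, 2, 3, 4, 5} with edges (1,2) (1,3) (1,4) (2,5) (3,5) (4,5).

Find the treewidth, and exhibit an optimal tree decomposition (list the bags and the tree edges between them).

Every bag has size at most 3, so the width is 3 − 1 = 2 and tw(G) ≤ 2. For the lower bound, G contains the cycle 3–1–2–5–3, so G is not a forest; only forests have treewidth ≤ 1, hence tw(G) ≥ 2. Hence tw(G) = 2 exactly.

Treewidth 2.
One such decomposition:
Bags: B1 = {1, 3, 5}  B2 = {1, 2, 5}  B3 = {1, 4, 5}
Tree: B1–B2, B2–B3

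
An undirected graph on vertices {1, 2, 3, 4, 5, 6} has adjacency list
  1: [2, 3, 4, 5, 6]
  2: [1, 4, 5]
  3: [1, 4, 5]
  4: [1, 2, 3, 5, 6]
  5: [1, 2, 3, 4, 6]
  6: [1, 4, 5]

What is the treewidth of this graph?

A width-3 tree decomposition is:
Bags: B1 = {1, 4, 5, 6}  B2 = {1, 3, 4, 5}  B3 = {1, 2, 4, 5}
Tree: B1–B2, B1–B3
Each bag holds 4 vertices, so the decomposition has width 3, which upper-bounds the treewidth. For the lower bound, the 4 vertices {1, 2, 4, 5} are pairwise adjacent, and any tree decomposition puts a clique entirely inside one bag — forcing width ≥ 3. Combining the bounds, tw(G) = 3.

3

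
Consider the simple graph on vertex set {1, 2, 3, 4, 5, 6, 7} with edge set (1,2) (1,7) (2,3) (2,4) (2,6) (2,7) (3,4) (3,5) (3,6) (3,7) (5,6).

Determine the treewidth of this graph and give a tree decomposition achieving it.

The largest bag has 3 vertices, giving width 2; this decomposition certifies tw(G) ≤ 2. For the lower bound, the 3 vertices {1, 2, 7} are pairwise adjacent, and any tree decomposition puts a clique entirely inside one bag — forcing width ≥ 2. The upper and lower bounds meet at 2, so that is the treewidth.

Treewidth 2.
One such decomposition:
Bags: B1 = {2, 3, 7}  B2 = {2, 3, 6}  B3 = {2, 3, 4}  B4 = {3, 5, 6}  B5 = {1, 2, 7}
Tree: B1–B2, B1–B3, B2–B4, B1–B5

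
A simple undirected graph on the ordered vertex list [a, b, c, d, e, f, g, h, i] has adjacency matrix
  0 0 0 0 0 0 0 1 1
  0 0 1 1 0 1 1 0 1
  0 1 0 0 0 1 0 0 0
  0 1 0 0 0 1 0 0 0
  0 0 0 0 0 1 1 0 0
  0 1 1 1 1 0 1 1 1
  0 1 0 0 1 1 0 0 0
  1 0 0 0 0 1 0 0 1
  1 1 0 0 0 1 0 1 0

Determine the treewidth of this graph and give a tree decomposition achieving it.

Treewidth 2.
One optimal decomposition is:
Bags: B1 = {b, f, g}  B2 = {b, f, i}  B3 = {e, f, g}  B4 = {f, h, i}  B5 = {b, d, f}  B6 = {b, c, f}  B7 = {a, h, i}
Tree: B1–B2, B1–B3, B2–B4, B1–B5, B2–B6, B4–B7

Each bag holds 3 vertices, so the decomposition has width 2, which upper-bounds the treewidth. On the other hand G contains the 3-clique {a, h, i}. A clique must lie in a single bag of any decomposition, so no decomposition can have width below 2. Therefore the treewidth is 2.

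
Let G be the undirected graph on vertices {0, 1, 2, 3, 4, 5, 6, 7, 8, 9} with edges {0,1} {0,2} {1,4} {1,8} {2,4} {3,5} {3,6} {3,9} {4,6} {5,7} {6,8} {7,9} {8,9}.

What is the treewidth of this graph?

2

A width-2 tree decomposition is:
Bags: B1 = {0, 2, 4}  B2 = {0, 1, 4}  B3 = {1, 4, 6}  B4 = {1, 6, 8}  B5 = {3, 6, 8}  B6 = {3, 8, 9}  B7 = {3, 5, 9}  B8 = {5, 7, 9}
Tree: B1–B2, B2–B3, B3–B4, B4–B5, B5–B6, B6–B7, B7–B8
Every bag has size at most 3, so the width is 3 − 1 = 2 and tw(G) ≤ 2. Since 2–0–1–4–2 is a cycle in G, G is not acyclic. Forests are exactly the graphs of treewidth ≤ 1, so tw(G) ≥ 2. Hence tw(G) = 2 exactly.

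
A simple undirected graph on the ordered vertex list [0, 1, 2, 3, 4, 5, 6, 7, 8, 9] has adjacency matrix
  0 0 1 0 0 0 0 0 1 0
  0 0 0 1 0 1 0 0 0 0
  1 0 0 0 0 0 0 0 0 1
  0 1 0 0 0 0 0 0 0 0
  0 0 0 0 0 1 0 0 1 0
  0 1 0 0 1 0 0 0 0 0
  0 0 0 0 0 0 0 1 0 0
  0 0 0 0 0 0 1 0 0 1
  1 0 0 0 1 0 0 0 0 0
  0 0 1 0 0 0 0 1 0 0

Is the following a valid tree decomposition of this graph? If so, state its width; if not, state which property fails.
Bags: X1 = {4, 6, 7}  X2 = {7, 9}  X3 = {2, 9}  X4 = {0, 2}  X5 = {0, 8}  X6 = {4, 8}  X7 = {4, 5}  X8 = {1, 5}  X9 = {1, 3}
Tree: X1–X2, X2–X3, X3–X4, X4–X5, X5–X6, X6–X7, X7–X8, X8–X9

No — bags containing vertex 4 are not connected in the tree.

A tree decomposition must satisfy three properties: every vertex lies in some bag; for every edge, both endpoints lie together in some bag; and for every vertex, the bags containing it form a connected subtree. Here bags containing vertex 4 are not connected in the tree, so the decomposition is invalid.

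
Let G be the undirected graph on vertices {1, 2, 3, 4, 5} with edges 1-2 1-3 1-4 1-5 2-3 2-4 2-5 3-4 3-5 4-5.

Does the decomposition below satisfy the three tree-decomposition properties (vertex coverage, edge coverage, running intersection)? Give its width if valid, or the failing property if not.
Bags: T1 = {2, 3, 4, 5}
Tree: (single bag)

No — vertex 1 appears in no bag.

A tree decomposition must satisfy three properties: every vertex lies in some bag; for every edge, both endpoints lie together in some bag; and for every vertex, the bags containing it form a connected subtree. Here vertex 1 appears in no bag, so the decomposition is invalid.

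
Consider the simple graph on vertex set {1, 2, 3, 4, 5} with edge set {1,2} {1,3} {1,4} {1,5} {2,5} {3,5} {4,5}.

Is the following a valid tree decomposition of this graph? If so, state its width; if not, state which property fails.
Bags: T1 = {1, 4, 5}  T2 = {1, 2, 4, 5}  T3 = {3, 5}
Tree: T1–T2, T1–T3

No — edge (1,3) lies in no bag.

A tree decomposition must satisfy three properties: every vertex lies in some bag; for every edge, both endpoints lie together in some bag; and for every vertex, the bags containing it form a connected subtree. Here edge (1,3) lies in no bag, so the decomposition is invalid.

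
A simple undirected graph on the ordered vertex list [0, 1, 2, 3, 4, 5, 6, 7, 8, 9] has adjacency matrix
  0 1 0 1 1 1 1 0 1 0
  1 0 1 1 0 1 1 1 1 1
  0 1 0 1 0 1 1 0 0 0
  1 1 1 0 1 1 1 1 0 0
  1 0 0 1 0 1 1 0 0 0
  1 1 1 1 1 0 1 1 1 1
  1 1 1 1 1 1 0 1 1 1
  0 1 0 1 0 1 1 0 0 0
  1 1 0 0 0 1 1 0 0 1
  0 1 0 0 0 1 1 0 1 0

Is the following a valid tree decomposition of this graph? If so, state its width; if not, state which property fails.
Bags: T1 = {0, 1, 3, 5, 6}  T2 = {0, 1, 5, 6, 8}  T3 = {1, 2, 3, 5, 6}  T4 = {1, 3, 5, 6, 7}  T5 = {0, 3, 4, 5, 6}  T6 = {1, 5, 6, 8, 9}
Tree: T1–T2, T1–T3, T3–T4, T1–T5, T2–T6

Vertex coverage: the bags together contain {0, 1, 2, 3, 4, 5, 6, 7, 8, 9}, the full vertex set. Edge coverage: each edge of G has both endpoints in at least one bag. Running intersection: for every vertex, the bags containing it form a connected subtree. All three properties hold, so this is a valid tree decomposition of width max|bag| − 1 = 4, and hence tw(G) ≤ 4.

Yes; width 4.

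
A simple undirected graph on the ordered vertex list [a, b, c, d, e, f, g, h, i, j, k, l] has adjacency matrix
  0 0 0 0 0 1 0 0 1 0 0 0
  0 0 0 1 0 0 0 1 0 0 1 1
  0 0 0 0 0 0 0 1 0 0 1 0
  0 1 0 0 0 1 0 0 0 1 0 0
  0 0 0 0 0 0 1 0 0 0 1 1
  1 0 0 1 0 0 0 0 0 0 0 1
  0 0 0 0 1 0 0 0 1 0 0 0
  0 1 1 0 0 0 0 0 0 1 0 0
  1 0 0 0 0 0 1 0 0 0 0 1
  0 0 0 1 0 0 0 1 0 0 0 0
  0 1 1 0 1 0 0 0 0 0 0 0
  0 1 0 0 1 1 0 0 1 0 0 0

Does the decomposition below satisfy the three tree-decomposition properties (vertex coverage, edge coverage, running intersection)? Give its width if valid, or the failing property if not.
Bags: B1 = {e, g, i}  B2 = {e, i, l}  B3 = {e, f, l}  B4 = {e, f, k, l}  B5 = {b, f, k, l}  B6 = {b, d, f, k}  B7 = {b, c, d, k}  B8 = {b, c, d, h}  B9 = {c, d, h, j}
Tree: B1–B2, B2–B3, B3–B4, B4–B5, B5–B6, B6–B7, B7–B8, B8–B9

A tree decomposition must satisfy three properties: every vertex lies in some bag; for every edge, both endpoints lie together in some bag; and for every vertex, the bags containing it form a connected subtree. Here vertex a appears in no bag, so the decomposition is invalid.

No — vertex a appears in no bag.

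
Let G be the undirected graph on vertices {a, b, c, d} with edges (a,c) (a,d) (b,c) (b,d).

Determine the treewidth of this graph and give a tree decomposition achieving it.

Treewidth 2.
Bags: B1 = {b, c, d}  B2 = {a, c, d}
Tree: B1–B2

Every bag has size at most 3, so the width is 3 − 1 = 2 and tw(G) ≤ 2. Since d–b–c–a–d is a cycle in G, G is not acyclic. Forests are exactly the graphs of treewidth ≤ 1, so tw(G) ≥ 2. Combining the bounds, tw(G) = 2.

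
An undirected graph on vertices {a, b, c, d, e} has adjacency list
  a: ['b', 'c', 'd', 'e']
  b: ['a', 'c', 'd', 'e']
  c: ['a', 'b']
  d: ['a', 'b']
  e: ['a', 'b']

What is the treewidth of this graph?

A width-2 tree decomposition is:
Bags: B1 = {a, b, c}  B2 = {a, b, d}  B3 = {a, b, e}
Tree: B1–B2, B2–B3
Every bag has size at most 3, so the width is 3 − 1 = 2 and tw(G) ≤ 2. Conversely, {a, b, d} is a clique of size 3, and the vertices of any clique must share a bag in every tree decomposition; so some bag has ≥ 3 vertices and tw(G) ≥ 2. Combining the bounds, tw(G) = 2.

2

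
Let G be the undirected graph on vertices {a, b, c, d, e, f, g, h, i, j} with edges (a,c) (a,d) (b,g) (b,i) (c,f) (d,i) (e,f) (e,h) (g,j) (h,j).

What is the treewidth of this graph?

A width-2 tree decomposition is:
Bags: B1 = {b, g, i}  B2 = {g, i, j}  B3 = {h, i, j}  B4 = {e, h, i}  B5 = {e, f, i}  B6 = {c, f, i}  B7 = {a, c, i}  B8 = {a, d, i}
Tree: B1–B2, B2–B3, B3–B4, B4–B5, B5–B6, B6–B7, B7–B8
Every bag has size at most 3, so the width is 3 − 1 = 2 and tw(G) ≤ 2. For the lower bound, G contains the cycle i–b–g–j–h–e–f–c–a–d–i, so G is not a forest; only forests have treewidth ≤ 1, hence tw(G) ≥ 2. Combining the bounds, tw(G) = 2.

2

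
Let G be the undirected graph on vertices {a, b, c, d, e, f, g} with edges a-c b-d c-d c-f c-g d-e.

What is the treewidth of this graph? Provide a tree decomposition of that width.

Each bag holds 2 vertices, so the decomposition has width 1, which upper-bounds the treewidth. G has an edge, so its treewidth is at least 1. The upper and lower bounds meet at 1, so that is the treewidth.

Treewidth 1.
Bags: B1 = {c, d}  B2 = {c, g}  B3 = {a, c}  B4 = {b, d}  B5 = {c, f}  B6 = {d, e}
Tree: B1–B2, B2–B3, B1–B4, B1–B5, B1–B6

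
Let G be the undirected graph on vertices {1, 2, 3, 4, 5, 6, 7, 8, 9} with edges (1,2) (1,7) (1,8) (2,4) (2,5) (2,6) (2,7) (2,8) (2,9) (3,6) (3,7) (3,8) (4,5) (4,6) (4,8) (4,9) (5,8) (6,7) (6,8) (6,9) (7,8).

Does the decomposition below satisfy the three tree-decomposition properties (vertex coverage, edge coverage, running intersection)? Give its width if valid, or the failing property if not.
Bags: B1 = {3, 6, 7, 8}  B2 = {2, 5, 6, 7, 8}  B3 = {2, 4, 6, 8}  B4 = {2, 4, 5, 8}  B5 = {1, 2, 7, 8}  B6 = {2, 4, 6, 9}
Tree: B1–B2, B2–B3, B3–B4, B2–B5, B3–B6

A tree decomposition must satisfy three properties: every vertex lies in some bag; for every edge, both endpoints lie together in some bag; and for every vertex, the bags containing it form a connected subtree. Here bags containing vertex 5 are not connected in the tree, so the decomposition is invalid.

No — bags containing vertex 5 are not connected in the tree.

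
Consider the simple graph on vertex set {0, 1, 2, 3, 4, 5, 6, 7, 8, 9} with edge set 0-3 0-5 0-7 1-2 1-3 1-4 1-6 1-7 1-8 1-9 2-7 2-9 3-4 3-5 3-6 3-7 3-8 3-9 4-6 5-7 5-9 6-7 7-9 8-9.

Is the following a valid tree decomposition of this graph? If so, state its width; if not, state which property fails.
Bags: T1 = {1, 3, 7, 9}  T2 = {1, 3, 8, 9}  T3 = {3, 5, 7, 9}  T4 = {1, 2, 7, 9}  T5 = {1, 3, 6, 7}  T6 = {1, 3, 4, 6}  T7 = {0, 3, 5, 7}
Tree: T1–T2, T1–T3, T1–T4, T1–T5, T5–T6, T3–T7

Checking the three conditions: (i) the bags cover all of {0, 1, 2, 3, 4, 5, 6, 7, 8, 9}; (ii) for each edge, some bag contains both endpoints; (iii) the bags containing any fixed vertex form a subtree. All hold, so the decomposition is valid with width 4 − 1 = 3.

Yes; width 3.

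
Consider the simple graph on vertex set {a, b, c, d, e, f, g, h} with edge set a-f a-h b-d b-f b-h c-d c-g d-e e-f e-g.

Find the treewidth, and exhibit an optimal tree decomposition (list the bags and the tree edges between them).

Each bag holds 3 vertices, so the decomposition has width 2, which upper-bounds the treewidth. Since h–a–f–b–h is a cycle in G, G is not acyclic. Forests are exactly the graphs of treewidth ≤ 1, so tw(G) ≥ 2. The upper and lower bounds meet at 2, so that is the treewidth.

Treewidth 2.
One such decomposition:
Bags: B1 = {a, b, h}  B2 = {a, b, f}  B3 = {b, d, f}  B4 = {d, e, f}  B5 = {c, d, e}  B6 = {c, e, g}
Tree: B1–B2, B2–B3, B3–B4, B4–B5, B5–B6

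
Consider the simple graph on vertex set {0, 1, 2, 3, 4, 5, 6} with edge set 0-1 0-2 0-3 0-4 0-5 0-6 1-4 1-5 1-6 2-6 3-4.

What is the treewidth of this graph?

2

A width-2 tree decomposition is:
Bags: B1 = {0, 1, 4}  B2 = {0, 1, 6}  B3 = {0, 3, 4}  B4 = {0, 1, 5}  B5 = {0, 2, 6}
Tree: B1–B2, B1–B3, B2–B4, B2–B5
The largest bag has 3 vertices, giving width 2; this decomposition certifies tw(G) ≤ 2. Conversely, {0, 1, 4} is a clique of size 3, and the vertices of any clique must share a bag in every tree decomposition; so some bag has ≥ 3 vertices and tw(G) ≥ 2. Combining the bounds, tw(G) = 2.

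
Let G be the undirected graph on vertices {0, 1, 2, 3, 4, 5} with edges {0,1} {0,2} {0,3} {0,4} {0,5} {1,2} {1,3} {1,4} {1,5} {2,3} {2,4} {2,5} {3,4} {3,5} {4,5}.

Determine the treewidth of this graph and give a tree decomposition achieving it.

A single bag containing all 6 vertices is trivially a valid decomposition of width 5. Conversely, {0, 1, 2, 3, 4, 5} is a clique of size 6, and the vertices of any clique must share a bag in every tree decomposition; so some bag has ≥ 6 vertices and tw(G) ≥ 5. Hence tw(G) = 5 exactly.

Treewidth 5.
One optimal decomposition is:
Bags: B1 = {0, 1, 2, 3, 4, 5}
Tree: (single bag)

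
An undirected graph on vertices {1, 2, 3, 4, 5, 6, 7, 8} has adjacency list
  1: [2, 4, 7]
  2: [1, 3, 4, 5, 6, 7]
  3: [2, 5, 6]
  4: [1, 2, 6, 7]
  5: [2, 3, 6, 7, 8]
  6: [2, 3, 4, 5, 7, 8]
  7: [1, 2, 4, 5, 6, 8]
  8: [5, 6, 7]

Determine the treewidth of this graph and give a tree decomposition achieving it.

The largest bag has 4 vertices, giving width 3; this decomposition certifies tw(G) ≤ 3. On the other hand G contains the 4-clique {5, 6, 7, 8}. A clique must lie in a single bag of any decomposition, so no decomposition can have width below 3. Combining the bounds, tw(G) = 3.

Treewidth 3.
One optimal decomposition is:
Bags: B1 = {2, 5, 6, 7}  B2 = {2, 3, 5, 6}  B3 = {2, 4, 6, 7}  B4 = {1, 2, 4, 7}  B5 = {5, 6, 7, 8}
Tree: B1–B2, B1–B3, B3–B4, B1–B5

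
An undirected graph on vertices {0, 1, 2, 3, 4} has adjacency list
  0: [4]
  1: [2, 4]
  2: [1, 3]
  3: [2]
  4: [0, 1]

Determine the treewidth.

A width-1 tree decomposition is:
Bags: B1 = {1, 4}  B2 = {1, 2}  B3 = {0, 4}  B4 = {2, 3}
Tree: B1–B2, B1–B3, B2–B4
Every bag has size at most 2, so the width is 2 − 1 = 1 and tw(G) ≤ 1. G has an edge, so its treewidth is at least 1. The upper and lower bounds meet at 1, so that is the treewidth.

1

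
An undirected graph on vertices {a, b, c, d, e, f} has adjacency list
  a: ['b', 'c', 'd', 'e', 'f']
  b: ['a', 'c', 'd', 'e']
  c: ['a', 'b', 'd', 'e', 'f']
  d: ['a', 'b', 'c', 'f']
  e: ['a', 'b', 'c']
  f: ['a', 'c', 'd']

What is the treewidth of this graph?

A width-3 tree decomposition is:
Bags: B1 = {a, b, c, d}  B2 = {a, b, c, e}  B3 = {a, c, d, f}
Tree: B1–B2, B1–B3
Each bag holds 4 vertices, so the decomposition has width 3, which upper-bounds the treewidth. For the lower bound, the 4 vertices {a, c, d, f} are pairwise adjacent, and any tree decomposition puts a clique entirely inside one bag — forcing width ≥ 3. Therefore the treewidth is 3.

3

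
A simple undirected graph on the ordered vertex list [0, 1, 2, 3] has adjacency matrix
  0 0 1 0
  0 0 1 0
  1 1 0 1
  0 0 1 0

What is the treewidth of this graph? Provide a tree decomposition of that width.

Treewidth 1.
One optimal decomposition is:
Bags: B1 = {2, 3}  B2 = {1, 2}  B3 = {0, 2}
Tree: B1–B2, B1–B3

The largest bag has 2 vertices, giving width 1; this decomposition certifies tw(G) ≤ 1. Since G has at least one edge (e.g. 3–2), it is not an edgeless graph, so tw(G) ≥ 1. The upper and lower bounds meet at 1, so that is the treewidth.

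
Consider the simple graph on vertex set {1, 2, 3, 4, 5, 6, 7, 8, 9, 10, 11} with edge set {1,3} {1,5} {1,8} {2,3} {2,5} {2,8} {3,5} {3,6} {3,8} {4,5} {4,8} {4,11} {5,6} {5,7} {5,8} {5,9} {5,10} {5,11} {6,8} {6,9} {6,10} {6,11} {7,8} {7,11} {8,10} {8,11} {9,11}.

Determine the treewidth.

3

A width-3 tree decomposition is:
Bags: B1 = {3, 5, 6, 8}  B2 = {2, 3, 5, 8}  B3 = {1, 3, 5, 8}  B4 = {5, 6, 8, 11}  B5 = {5, 6, 8, 10}  B6 = {5, 6, 9, 11}  B7 = {4, 5, 8, 11}  B8 = {5, 7, 8, 11}
Tree: B1–B2, B1–B3, B1–B4, B4–B5, B4–B6, B4–B7, B7–B8
Each bag holds 4 vertices, so the decomposition has width 3, which upper-bounds the treewidth. On the other hand G contains the 4-clique {1, 3, 5, 8}. A clique must lie in a single bag of any decomposition, so no decomposition can have width below 3. Therefore the treewidth is 3.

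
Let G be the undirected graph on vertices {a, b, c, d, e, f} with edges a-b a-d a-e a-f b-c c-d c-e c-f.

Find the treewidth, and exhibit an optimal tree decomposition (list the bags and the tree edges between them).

Each bag holds 3 vertices, so the decomposition has width 2, which upper-bounds the treewidth. The edges c–b–a–e–c form a cycle, so G is not a tree and its treewidth is at least 2. Therefore the treewidth is 2.

Treewidth 2.
Bags: B1 = {a, b, c}  B2 = {a, c, e}  B3 = {a, c, d}  B4 = {a, c, f}
Tree: B1–B2, B2–B3, B3–B4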